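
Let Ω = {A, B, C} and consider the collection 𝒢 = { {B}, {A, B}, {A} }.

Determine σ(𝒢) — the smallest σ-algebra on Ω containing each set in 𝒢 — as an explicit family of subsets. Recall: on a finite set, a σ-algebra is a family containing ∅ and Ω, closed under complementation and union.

σ(𝒢) (8 sets): { ∅, {A}, {B}, {C}, {A, B}, {A, C}, {B, C}, Ω }

Trace:
Start: 𝒢 ∪ {∅, Ω} = { ∅, {A}, {B}, {A, B}, Ω }.
Iteration 1 (3 new):
  {C}  = complement {A, B}
  {A, C}  = complement {B}
  {B, C}  = complement {A}
  [8 total]
Iteration 2 adds nothing — fixpoint reached.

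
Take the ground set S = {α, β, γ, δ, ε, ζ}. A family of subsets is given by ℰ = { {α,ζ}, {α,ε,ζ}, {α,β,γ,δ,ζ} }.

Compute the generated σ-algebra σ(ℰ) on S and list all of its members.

Answer: σ(ℰ) = { ∅, {ε}, {α,ζ}, {α,ε,ζ}, {β,γ,δ}, {β,γ,δ,ε}, {α,β,γ,δ,ζ}, S }

Derivation:
Start: ℰ ∪ {∅, S} = { ∅, {α,ζ}, {α,ε,ζ}, {α,β,γ,δ,ζ}, S }.
Iteration 1. New:
  {ε}  = S∖{α,β,γ,δ,ζ}
  {β,γ,δ}  = S∖{α,ε,ζ}
  {β,γ,δ,ε}  = S∖{α,ζ}
  |family| = 8
Iteration 2: no new sets; the family is a σ-algebra.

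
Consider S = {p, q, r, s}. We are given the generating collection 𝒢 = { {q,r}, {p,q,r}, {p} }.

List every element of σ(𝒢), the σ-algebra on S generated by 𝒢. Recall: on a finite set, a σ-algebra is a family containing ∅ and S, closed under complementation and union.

|σ(𝒢)| = 8.  σ(𝒢) = { {}, {p}, {s}, {p,s}, {q,r}, {p,q,r}, {q,r,s}, S }

Trace:
Initial family (5 sets): { {}, {p}, {q,r}, {p,q,r}, S }.
Iteration 1: +3 →
  {s}  = ᶜ of {p,q,r}
  {p,s}  = ᶜ of {q,r}
  {q,r,s}  = ᶜ of {p}
  — 8 sets.
Iteration 2: closed — nothing new.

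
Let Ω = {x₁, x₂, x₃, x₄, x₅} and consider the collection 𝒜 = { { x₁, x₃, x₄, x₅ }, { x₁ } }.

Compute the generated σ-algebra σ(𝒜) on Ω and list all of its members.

σ(𝒜) = { {  }, { x₁ }, { x₂ }, { x₁, x₂ }, { x₃, x₄, x₅ }, { x₁, x₃, x₄, x₅ }, { x₂, x₃, x₄, x₅ }, Ω }

Trace:
Seed the family with 𝒜 together with ∅ and Ω: { {  }, { x₁ }, { x₁, x₃, x₄, x₅ }, Ω }.
Step 1 (2 new):
  { x₂ }  = { x₁, x₃, x₄, x₅ }ᶜ
  { x₂, x₃, x₄, x₅ }  = { x₁ }ᶜ
Step 2 adds 1:
  { x₁, x₂ }  = { x₂ } ∪ { x₁ }
Step 3 (1 new):
  { x₃, x₄, x₅ }  = { x₁, x₂ }ᶜ
Step 4: no new sets; the family is a σ-algebra.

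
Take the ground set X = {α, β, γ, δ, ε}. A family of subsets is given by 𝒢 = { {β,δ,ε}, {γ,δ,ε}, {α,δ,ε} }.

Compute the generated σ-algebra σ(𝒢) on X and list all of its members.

Begin from { {}, {α,δ,ε}, {β,δ,ε}, {γ,δ,ε}, X } (that is, 𝒢 plus ∅ and X).
Pass 1 adds 6:
  {α,β}  = ᶜ of {γ,δ,ε}
  {α,γ}  = ᶜ of {β,δ,ε}
  {β,γ}  = ᶜ of {α,δ,ε}
  {α,β,δ,ε}  = {α,δ,ε} ∪ {β,δ,ε}
  {α,γ,δ,ε}  = {α,δ,ε} ∪ {γ,δ,ε}
  {β,γ,δ,ε}  = {γ,δ,ε} ∪ {β,δ,ε}
  [11 total]
Pass 2. New:
  {α}  = ᶜ of {β,γ,δ,ε}
  {β}  = ᶜ of {α,γ,δ,ε}
  {γ}  = ᶜ of {α,β,δ,ε}
  {α,β,γ}  = {α,β} ∪ {β,γ}
  [15 total]
Pass 3 adds 1:
  {δ,ε}  = ᶜ of {α,β,γ}
  [16 total]
Pass 4: closed — nothing new.

σ(𝒢) = { {}, {α}, {β}, {γ}, {α,β}, {α,γ}, {β,γ}, {δ,ε}, {α,β,γ}, {α,δ,ε}, {β,δ,ε}, {γ,δ,ε}, {α,β,δ,ε}, {α,γ,δ,ε}, {β,γ,δ,ε}, X }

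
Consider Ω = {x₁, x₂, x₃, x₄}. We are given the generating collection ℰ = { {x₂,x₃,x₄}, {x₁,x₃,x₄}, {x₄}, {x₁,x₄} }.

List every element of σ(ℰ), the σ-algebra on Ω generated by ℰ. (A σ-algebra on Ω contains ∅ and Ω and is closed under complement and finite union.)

Answer: σ(ℰ) = { ∅, {x₁}, {x₂}, {x₃}, {x₄}, {x₁,x₂}, {x₁,x₃}, {x₁,x₄}, {x₂,x₃}, {x₂,x₄}, {x₃,x₄}, {x₁,x₂,x₃}, {x₁,x₂,x₄}, {x₁,x₃,x₄}, {x₂,x₃,x₄}, Ω }

Check:
Take S₀ = ℰ ∪ {∅, Ω} = { ∅, {x₄}, {x₁,x₄}, {x₁,x₃,x₄}, {x₂,x₃,x₄}, Ω }.
Step 1. New:
  {x₁}  = {x₂,x₃,x₄}ᶜ
  {x₂}  = {x₁,x₃,x₄}ᶜ
  {x₂,x₃}  = {x₁,x₄}ᶜ
  {x₁,x₂,x₃}  = {x₄}ᶜ
  [10 total]
Step 2: 3 new —
  {x₁,x₂}  = {x₂} ∪ {x₁}
  {x₂,x₄}  = {x₂} ∪ {x₄}
  {x₁,x₂,x₄}  = {x₂} ∪ {x₁,x₄}
  [13 total]
Step 3. New:
  {x₃}  = {x₁,x₂,x₄}ᶜ
  {x₁,x₃}  = {x₂,x₄}ᶜ
  {x₃,x₄}  = {x₁,x₂}ᶜ
  [16 total]
Step 4: stable.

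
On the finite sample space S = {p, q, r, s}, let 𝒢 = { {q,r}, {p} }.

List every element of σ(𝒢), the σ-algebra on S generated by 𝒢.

Initial family (4 sets): { {}, {p}, {q,r}, S }.
Pass 1: 3 new —
  {p,s}  = ᶜ of {q,r}
  {p,q,r}  = {p} ∪ {q,r}
  {q,r,s}  = ᶜ of {p}
Pass 2 (1 new):
  {s}  = ᶜ of {p,q,r}
Pass 3: stable.

Hence σ(𝒢) has 8 members: { {}, {p}, {s}, {p,s}, {q,r}, {p,q,r}, {q,r,s}, S }.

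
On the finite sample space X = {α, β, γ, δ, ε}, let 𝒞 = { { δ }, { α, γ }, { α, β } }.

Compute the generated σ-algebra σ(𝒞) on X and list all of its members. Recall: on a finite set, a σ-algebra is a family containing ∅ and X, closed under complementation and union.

Initial family (5 sets): { ∅, { δ }, { α, β }, { α, γ }, X }.
Round 1. New:
  { α, β, γ }  = { α, β } ∪ { α, γ }
  { α, β, δ }  = { α, β } ∪ { δ }
  { α, γ, δ }  = { α, γ } ∪ { δ }
  { β, δ, ε }  = complement { α, γ }
  { γ, δ, ε }  = complement { α, β }
  { α, β, γ, ε }  = complement { δ }
Round 2: +7 →
  { β, ε }  = complement { α, γ, δ }
  { γ, ε }  = complement { α, β, δ }
  { δ, ε }  = complement { α, β, γ }
  { α, β, γ, δ }  = { α, β, γ } ∪ { α, β, δ }
  { α, β, δ, ε }  = { α, β } ∪ { β, δ, ε }
  { α, γ, δ, ε }  = { γ, δ, ε } ∪ { α, γ, δ }
  { β, γ, δ, ε }  = { γ, δ, ε } ∪ { β, δ, ε }
Round 3. New:
  { α }  = complement { β, γ, δ, ε }
  { β }  = complement { α, γ, δ, ε }
  { γ }  = complement { α, β, δ, ε }
  { ε }  = complement { α, β, γ, δ }
  { α, β, ε }  = { β, ε } ∪ { α, β }
  { α, γ, ε }  = { α, γ } ∪ { γ, ε }
  { β, γ, ε }  = { β, ε } ∪ { γ, ε }
Round 4: 6 new —
  { α, δ }  = complement { β, γ, ε }
  { α, ε }  = { ε } ∪ { α }
  { β, γ }  = { β } ∪ { γ }
  { β, δ }  = complement { α, γ, ε }
  { γ, δ }  = complement { α, β, ε }
  { α, δ, ε }  = { δ, ε } ∪ { α }
Round 5: +1 →
  { β, γ, δ }  = complement { α, ε }
Round 6: no new sets; the family is a σ-algebra.

|σ(𝒞)| = 32.  σ(𝒞) = { ∅, { α }, { β }, { γ }, { δ }, { ε }, { α, β }, { α, γ }, { α, δ }, { α, ε }, { β, γ }, { β, δ }, { β, ε }, { γ, δ }, { γ, ε }, { δ, ε }, { α, β, γ }, { α, β, δ }, { α, β, ε }, { α, γ, δ }, { α, γ, ε }, { α, δ, ε }, { β, γ, δ }, { β, γ, ε }, { β, δ, ε }, { γ, δ, ε }, { α, β, γ, δ }, { α, β, γ, ε }, { α, β, δ, ε }, { α, γ, δ, ε }, { β, γ, δ, ε }, X }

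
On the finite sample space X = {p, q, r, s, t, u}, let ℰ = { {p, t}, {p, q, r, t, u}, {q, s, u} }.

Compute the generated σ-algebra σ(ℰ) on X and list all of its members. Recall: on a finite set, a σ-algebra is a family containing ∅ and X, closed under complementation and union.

σ(ℰ) = { {}, {r}, {s}, {p, t}, {q, u}, {r, s}, {p, r, t}, {p, s, t}, {q, r, u}, {q, s, u}, {p, q, t, u}, {p, r, s, t}, {q, r, s, u}, {p, q, r, t, u}, {p, q, s, t, u}, X }

Working:
Take S₀ = ℰ ∪ {∅, X} = { {}, {p, t}, {q, s, u}, {p, q, r, t, u}, X }.
Iteration 1 adds 4:
  {s}  = {p, q, r, t, u}ᶜ
  {p, r, t}  = {q, s, u}ᶜ
  {q, r, s, u}  = {p, t}ᶜ
  {p, q, s, t, u}  = {q, s, u} ∪ {p, t}
  |family| = 9
Iteration 2: +3 →
  {r}  = {p, q, s, t, u}ᶜ
  {p, s, t}  = {p, t} ∪ {s}
  {p, r, s, t}  = {p, r, t} ∪ {s}
  |family| = 12
Iteration 3: 3 new —
  {q, u}  = {p, r, s, t}ᶜ
  {r, s}  = {r} ∪ {s}
  {q, r, u}  = {p, s, t}ᶜ
  |family| = 15
Iteration 4: 1 new —
  {p, q, t, u}  = {r, s}ᶜ
  |family| = 16
Iteration 5: no new sets; the family is a σ-algebra.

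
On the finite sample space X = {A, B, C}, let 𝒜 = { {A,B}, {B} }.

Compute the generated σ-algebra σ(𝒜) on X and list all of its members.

|σ(𝒜)| = 8.  σ(𝒜) = { {}, {A}, {B}, {C}, {A,B}, {A,C}, {B,C}, X }

Derivation:
Initial family (4 sets): { {}, {B}, {A,B}, X }.
Pass 1 adds 2:
  {C}  = ᶜ of {A,B}
  {A,C}  = ᶜ of {B}
  — 6 sets.
Pass 2: +1 →
  {B,C}  = {C} ∪ {B}
  — 7 sets.
Pass 3 (1 new):
  {A}  = ᶜ of {B,C}
  — 8 sets.
Pass 4 adds nothing — fixpoint reached.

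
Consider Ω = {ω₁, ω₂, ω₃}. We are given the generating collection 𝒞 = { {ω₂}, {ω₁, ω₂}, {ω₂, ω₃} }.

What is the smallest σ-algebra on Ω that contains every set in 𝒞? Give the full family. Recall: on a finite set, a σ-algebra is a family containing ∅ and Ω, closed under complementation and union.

|σ(𝒞)| = 8.  σ(𝒞) = { {}, {ω₁}, {ω₂}, {ω₃}, {ω₁, ω₂}, {ω₁, ω₃}, {ω₂, ω₃}, Ω }

Check:
Start: 𝒞 ∪ {∅, Ω} = { {}, {ω₂}, {ω₁, ω₂}, {ω₂, ω₃}, Ω }.
Iteration 1 adds 3:
  {ω₁}  = ᶜ of {ω₂, ω₃}
  {ω₃}  = ᶜ of {ω₁, ω₂}
  {ω₁, ω₃}  = ᶜ of {ω₂}
  |family| = 8
Iteration 2: already closed under ᶜ and ∪.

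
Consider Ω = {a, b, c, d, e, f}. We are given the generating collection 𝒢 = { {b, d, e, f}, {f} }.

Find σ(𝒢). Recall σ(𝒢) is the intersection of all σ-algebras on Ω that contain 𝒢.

σ(𝒢) (8 sets): { {}, {f}, {a, c}, {a, c, f}, {b, d, e}, {b, d, e, f}, {a, b, c, d, e}, Ω }

Derivation:
Initial family (4 sets): { {}, {f}, {b, d, e, f}, Ω }.
Pass 1. New:
  {a, c}  = ᶜ of {b, d, e, f}
  {a, b, c, d, e}  = ᶜ of {f}
  [6 total]
Pass 2 adds 1:
  {a, c, f}  = {a, c} ∪ {f}
  [7 total]
Pass 3 adds 1:
  {b, d, e}  = ᶜ of {a, c, f}
  [8 total]
Pass 4 adds nothing — fixpoint reached.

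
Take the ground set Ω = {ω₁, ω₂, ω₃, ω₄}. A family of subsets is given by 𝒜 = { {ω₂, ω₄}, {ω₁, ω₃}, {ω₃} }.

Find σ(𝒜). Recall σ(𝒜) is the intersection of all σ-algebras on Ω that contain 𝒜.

Take S₀ = 𝒜 ∪ {∅, Ω} = { ∅, {ω₃}, {ω₁, ω₃}, {ω₂, ω₄}, Ω }.
Step 1. New:
  {ω₁, ω₂, ω₄}  = {ω₃}ᶜ
  {ω₂, ω₃, ω₄}  = {ω₃} ∪ {ω₂, ω₄}
  — 7 sets.
Step 2. New:
  {ω₁}  = {ω₂, ω₃, ω₄}ᶜ
  — 8 sets.
Step 3: closed — nothing new.

|σ(𝒜)| = 8.  σ(𝒜) = { ∅, {ω₁}, {ω₃}, {ω₁, ω₃}, {ω₂, ω₄}, {ω₁, ω₂, ω₄}, {ω₂, ω₃, ω₄}, Ω }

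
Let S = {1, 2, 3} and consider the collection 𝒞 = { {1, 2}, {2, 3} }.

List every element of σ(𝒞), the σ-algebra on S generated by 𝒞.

Begin from { ∅, {1, 2}, {2, 3}, S } (that is, 𝒞 plus ∅ and S).
Iteration 1: 2 new —
  {1}  = S∖{2, 3}
  {3}  = S∖{1, 2}
  — 6 sets.
Iteration 2: +1 →
  {1, 3}  = {3} ∪ {1}
  — 7 sets.
Iteration 3: +1 →
  {2}  = S∖{1, 3}
  — 8 sets.
Iteration 4: stable.

Therefore σ(𝒞) = { ∅, {1}, {2}, {3}, {1, 2}, {1, 3}, {2, 3}, S } (|σ(𝒞)| = 8).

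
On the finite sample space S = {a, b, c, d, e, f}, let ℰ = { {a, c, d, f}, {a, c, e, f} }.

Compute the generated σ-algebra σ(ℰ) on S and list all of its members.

Initial family (4 sets): { {}, {a, c, d, f}, {a, c, e, f}, S }.
Step 1: 3 new —
  {b, d}  = {a, c, e, f}ᶜ
  {b, e}  = {a, c, d, f}ᶜ
  {a, c, d, e, f}  = {a, c, d, f} ∪ {a, c, e, f}
  (now 7)
Step 2. New:
  {b}  = {a, c, d, e, f}ᶜ
  {b, d, e}  = {b, e} ∪ {b, d}
  {a, b, c, d, f}  = {a, c, d, f} ∪ {b, d}
  {a, b, c, e, f}  = {a, c, e, f} ∪ {b, e}
  (now 11)
Step 3 adds 3:
  {d}  = {a, b, c, e, f}ᶜ
  {e}  = {a, b, c, d, f}ᶜ
  {a, c, f}  = {b, d, e}ᶜ
  (now 14)
Step 4: +2 →
  {d, e}  = {d} ∪ {e}
  {a, b, c, f}  = {a, c, f} ∪ {b}
  (now 16)
Step 5: closed — nothing new.

Therefore σ(ℰ) = { {}, {b}, {d}, {e}, {b, d}, {b, e}, {d, e}, {a, c, f}, {b, d, e}, {a, b, c, f}, {a, c, d, f}, {a, c, e, f}, {a, b, c, d, f}, {a, b, c, e, f}, {a, c, d, e, f}, S } (|σ(ℰ)| = 16).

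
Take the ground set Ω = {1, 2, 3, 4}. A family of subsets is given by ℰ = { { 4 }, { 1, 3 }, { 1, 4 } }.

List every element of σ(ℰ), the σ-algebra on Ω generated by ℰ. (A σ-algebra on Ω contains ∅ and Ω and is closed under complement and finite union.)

Start: ℰ ∪ {∅, Ω} = { {  }, { 4 }, { 1, 3 }, { 1, 4 }, Ω }.
Round 1 (4 new):
  { 2, 3 }  = ᶜ of { 1, 4 }
  { 2, 4 }  = ᶜ of { 1, 3 }
  { 1, 2, 3 }  = ᶜ of { 4 }
  { 1, 3, 4 }  = { 1, 4 } ∪ { 1, 3 }
  |family| = 9
Round 2: 3 new —
  { 2 }  = ᶜ of { 1, 3, 4 }
  { 1, 2, 4 }  = { 1, 4 } ∪ { 2, 4 }
  { 2, 3, 4 }  = { 2, 3 } ∪ { 4 }
  |family| = 12
Round 3: +2 →
  { 1 }  = ᶜ of { 2, 3, 4 }
  { 3 }  = ᶜ of { 1, 2, 4 }
  |family| = 14
Round 4 (2 new):
  { 1, 2 }  = { 2 } ∪ { 1 }
  { 3, 4 }  = { 3 } ∪ { 4 }
  |family| = 16
Round 5: closed — nothing new.

σ(ℰ) = { {  }, { 1 }, { 2 }, { 3 }, { 4 }, { 1, 2 }, { 1, 3 }, { 1, 4 }, { 2, 3 }, { 2, 4 }, { 3, 4 }, { 1, 2, 3 }, { 1, 2, 4 }, { 1, 3, 4 }, { 2, 3, 4 }, Ω }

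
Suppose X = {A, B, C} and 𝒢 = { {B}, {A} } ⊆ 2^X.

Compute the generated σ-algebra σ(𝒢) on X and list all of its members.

Take S₀ = 𝒢 ∪ {∅, X} = { {}, {A}, {B}, X }.
Step 1: 3 new —
  {A,B}  = {B} ∪ {A}
  {A,C}  = {B}ᶜ
  {B,C}  = {A}ᶜ
  |family| = 7
Step 2: +1 →
  {C}  = {A,B}ᶜ
  |family| = 8
After Step 3 the family is unchanged; done.

|σ(𝒢)| = 8.  σ(𝒢) = { {}, {A}, {B}, {C}, {A,B}, {A,C}, {B,C}, X }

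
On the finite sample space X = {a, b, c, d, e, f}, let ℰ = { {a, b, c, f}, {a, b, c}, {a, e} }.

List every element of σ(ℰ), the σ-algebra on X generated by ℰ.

Initial family (5 sets): { {}, {a, e}, {a, b, c}, {a, b, c, f}, X }.
Iteration 1: +5 →
  {d, e}  = complement {a, b, c, f}
  {d, e, f}  = complement {a, b, c}
  {a, b, c, e}  = {a, b, c} ∪ {a, e}
  {b, c, d, f}  = complement {a, e}
  {a, b, c, e, f}  = {a, e} ∪ {a, b, c, f}
  — 10 sets.
Iteration 2: +7 →
  {d}  = complement {a, b, c, e, f}
  {d, f}  = complement {a, b, c, e}
  {a, d, e}  = {d, e} ∪ {a, e}
  {a, d, e, f}  = {a, e} ∪ {d, e, f}
  {a, b, c, d, e}  = {a, b, c} ∪ {d, e}
  {a, b, c, d, f}  = {a, b, c} ∪ {b, c, d, f}
  {b, c, d, e, f}  = {d, e} ∪ {b, c, d, f}
  — 17 sets.
Iteration 3: +6 →
  {a}  = complement {b, c, d, e, f}
  {e}  = complement {a, b, c, d, f}
  {f}  = complement {a, b, c, d, e}
  {b, c}  = complement {a, d, e, f}
  {b, c, f}  = complement {a, d, e}
  {a, b, c, d}  = {a, b, c} ∪ {d}
  — 23 sets.
Iteration 4 (9 new):
  {a, d}  = {a} ∪ {d}
  {a, f}  = {a} ∪ {f}
  {e, f}  = complement {a, b, c, d}
  {a, d, f}  = {a} ∪ {d, f}
  {a, e, f}  = {f} ∪ {a, e}
  {b, c, d}  = {b, c} ∪ {d}
  {b, c, e}  = {e} ∪ {b, c}
  {b, c, d, e}  = {d, e} ∪ {b, c}
  {b, c, e, f}  = {b, c, f} ∪ {e}
  — 32 sets.
Iteration 5: stable.

σ(ℰ) = { {}, {a}, {d}, {e}, {f}, {a, d}, {a, e}, {a, f}, {b, c}, {d, e}, {d, f}, {e, f}, {a, b, c}, {a, d, e}, {a, d, f}, {a, e, f}, {b, c, d}, {b, c, e}, {b, c, f}, {d, e, f}, {a, b, c, d}, {a, b, c, e}, {a, b, c, f}, {a, d, e, f}, {b, c, d, e}, {b, c, d, f}, {b, c, e, f}, {a, b, c, d, e}, {a, b, c, d, f}, {a, b, c, e, f}, {b, c, d, e, f}, X }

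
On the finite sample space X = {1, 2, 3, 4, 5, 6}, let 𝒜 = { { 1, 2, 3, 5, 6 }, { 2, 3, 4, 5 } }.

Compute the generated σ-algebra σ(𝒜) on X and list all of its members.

Take S₀ = 𝒜 ∪ {∅, X} = { {  }, { 2, 3, 4, 5 }, { 1, 2, 3, 5, 6 }, X }.
Step 1: +2 →
  { 4 }  = complement { 1, 2, 3, 5, 6 }
  { 1, 6 }  = complement { 2, 3, 4, 5 }
  |family| = 6
Step 2: +1 →
  { 1, 4, 6 }  = { 1, 6 } ∪ { 4 }
  |family| = 7
Step 3 (1 new):
  { 2, 3, 5 }  = complement { 1, 4, 6 }
  |family| = 8
After Step 4 the family is unchanged; done.

σ(𝒜) = { {  }, { 4 }, { 1, 6 }, { 1, 4, 6 }, { 2, 3, 5 }, { 2, 3, 4, 5 }, { 1, 2, 3, 5, 6 }, X }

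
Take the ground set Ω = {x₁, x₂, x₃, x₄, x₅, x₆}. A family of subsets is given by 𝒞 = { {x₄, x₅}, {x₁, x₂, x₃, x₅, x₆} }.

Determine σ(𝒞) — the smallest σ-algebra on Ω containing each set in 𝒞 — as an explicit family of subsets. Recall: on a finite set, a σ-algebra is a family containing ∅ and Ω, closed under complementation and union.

Initial family (4 sets): { ∅, {x₄, x₅}, {x₁, x₂, x₃, x₅, x₆}, Ω }.
Step 1: +2 →
  {x₄}  = Ω∖{x₁, x₂, x₃, x₅, x₆}
  {x₁, x₂, x₃, x₆}  = Ω∖{x₄, x₅}
  [6 total]
Step 2: 1 new —
  {x₁, x₂, x₃, x₄, x₆}  = {x₄} ∪ {x₁, x₂, x₃, x₆}
  [7 total]
Step 3: 1 new —
  {x₅}  = Ω∖{x₁, x₂, x₃, x₄, x₆}
  [8 total]
Step 4: already closed under ᶜ and ∪.

Hence σ(𝒞) has 8 members: { ∅, {x₄}, {x₅}, {x₄, x₅}, {x₁, x₂, x₃, x₆}, {x₁, x₂, x₃, x₄, x₆}, {x₁, x₂, x₃, x₅, x₆}, Ω }.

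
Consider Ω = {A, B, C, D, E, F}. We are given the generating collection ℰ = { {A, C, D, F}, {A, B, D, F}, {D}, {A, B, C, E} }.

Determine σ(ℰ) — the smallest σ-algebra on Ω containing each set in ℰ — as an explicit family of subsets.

Initial family (6 sets): { ∅, {D}, {A, B, C, E}, {A, B, D, F}, {A, C, D, F}, Ω }.
Step 1 (6 new):
  {B, E}  = ᶜ of {A, C, D, F}
  {C, E}  = ᶜ of {A, B, D, F}
  {D, F}  = ᶜ of {A, B, C, E}
  {A, B, C, D, E}  = {D} ∪ {A, B, C, E}
  {A, B, C, D, F}  = {A, B, D, F} ∪ {A, C, D, F}
  {A, B, C, E, F}  = ᶜ of {D}
  [12 total]
Step 2 (9 new):
  {E}  = ᶜ of {A, B, C, D, F}
  {F}  = ᶜ of {A, B, C, D, E}
  {B, C, E}  = {B, E} ∪ {C, E}
  {B, D, E}  = {B, E} ∪ {D}
  {C, D, E}  = {D} ∪ {C, E}
  {B, D, E, F}  = {B, E} ∪ {D, F}
  {C, D, E, F}  = {C, E} ∪ {D, F}
  {A, B, D, E, F}  = {B, E} ∪ {A, B, D, F}
  {A, C, D, E, F}  = {A, C, D, F} ∪ {C, E}
  [21 total]
Step 3. New:
  {B}  = ᶜ of {A, C, D, E, F}
  {C}  = ᶜ of {A, B, D, E, F}
  {A, B}  = ᶜ of {C, D, E, F}
  {A, C}  = ᶜ of {B, D, E, F}
  {D, E}  = {E} ∪ {D}
  {E, F}  = {F} ∪ {E}
  {A, B, F}  = ᶜ of {C, D, E}
  {A, C, F}  = ᶜ of {B, D, E}
  {A, D, F}  = ᶜ of {B, C, E}
  {B, E, F}  = {B, E} ∪ {F}
  {C, E, F}  = {C, E} ∪ {F}
  {D, E, F}  = {D, F} ∪ {E}
  {B, C, D, E}  = {B, E} ∪ {C, D, E}
  {B, C, E, F}  = {F} ∪ {B, C, E}
  {B, C, D, E, F}  = {B, E} ∪ {C, D, E, F}
  [36 total]
Step 4 adds 22:
  {A}  = ᶜ of {B, C, D, E, F}
  {A, D}  = ᶜ of {B, C, E, F}
  {A, F}  = ᶜ of {B, C, D, E}
  {B, C}  = {B} ∪ {C}
  {B, D}  = {B} ∪ {D}
  {B, F}  = {B} ∪ {F}
  {C, D}  = {C} ∪ {D}
  {C, F}  = {F} ∪ {C}
  {A, B, C}  = ᶜ of {D, E, F}
  {A, B, D}  = ᶜ of {C, E, F}
  {A, B, E}  = {B, E} ∪ {A, B}
  {A, C, D}  = ᶜ of {B, E, F}
  {A, C, E}  = {E} ∪ {A, C}
  {B, D, F}  = {B} ∪ {D, F}
  {C, D, F}  = {C} ∪ {D, F}
  {A, B, C, D}  = ᶜ of {E, F}
  {A, B, C, F}  = ᶜ of {D, E}
  {A, B, D, E}  = {A, B} ∪ {D, E}
  {A, B, E, F}  = {B, E} ∪ {A, B, F}
  {A, C, D, E}  = {C, D, E} ∪ {A, C}
  {A, C, E, F}  = {E, F} ∪ {A, C, F}
  {A, D, E, F}  = {E, F} ∪ {A, D, F}
  [58 total]
Step 5 (6 new):
  {A, E}  = {E} ∪ {A}
  {A, D, E}  = {D, E} ∪ {A, D}
  {A, E, F}  = {E, F} ∪ {A, F}
  {B, C, D}  = {C, D} ∪ {B}
  {B, C, F}  = {B} ∪ {C, F}
  {B, C, D, F}  = {B, D, F} ∪ {C, D}
  [64 total]
Step 6: no new sets; the family is a σ-algebra.

σ(ℰ) = { ∅, {A}, {B}, {C}, {D}, {E}, {F}, {A, B}, {A, C}, {A, D}, {A, E}, {A, F}, {B, C}, {B, D}, {B, E}, {B, F}, {C, D}, {C, E}, {C, F}, {D, E}, {D, F}, {E, F}, {A, B, C}, {A, B, D}, {A, B, E}, {A, B, F}, {A, C, D}, {A, C, E}, {A, C, F}, {A, D, E}, {A, D, F}, {A, E, F}, {B, C, D}, {B, C, E}, {B, C, F}, {B, D, E}, {B, D, F}, {B, E, F}, {C, D, E}, {C, D, F}, {C, E, F}, {D, E, F}, {A, B, C, D}, {A, B, C, E}, {A, B, C, F}, {A, B, D, E}, {A, B, D, F}, {A, B, E, F}, {A, C, D, E}, {A, C, D, F}, {A, C, E, F}, {A, D, E, F}, {B, C, D, E}, {B, C, D, F}, {B, C, E, F}, {B, D, E, F}, {C, D, E, F}, {A, B, C, D, E}, {A, B, C, D, F}, {A, B, C, E, F}, {A, B, D, E, F}, {A, C, D, E, F}, {B, C, D, E, F}, Ω }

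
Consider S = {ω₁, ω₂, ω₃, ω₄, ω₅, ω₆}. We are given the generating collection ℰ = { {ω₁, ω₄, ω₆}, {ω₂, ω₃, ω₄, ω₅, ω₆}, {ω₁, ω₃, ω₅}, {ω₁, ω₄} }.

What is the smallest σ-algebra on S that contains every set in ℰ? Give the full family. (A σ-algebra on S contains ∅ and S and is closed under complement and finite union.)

Seed the family with ℰ together with ∅ and S: { {}, {ω₁, ω₄}, {ω₁, ω₃, ω₅}, {ω₁, ω₄, ω₆}, {ω₂, ω₃, ω₄, ω₅, ω₆}, S }.
Iteration 1: 6 new —
  {ω₁}  = ᶜ of {ω₂, ω₃, ω₄, ω₅, ω₆}
  {ω₂, ω₃, ω₅}  = ᶜ of {ω₁, ω₄, ω₆}
  {ω₂, ω₄, ω₆}  = ᶜ of {ω₁, ω₃, ω₅}
  {ω₁, ω₃, ω₄, ω₅}  = {ω₁, ω₄} ∪ {ω₁, ω₃, ω₅}
  {ω₂, ω₃, ω₅, ω₆}  = ᶜ of {ω₁, ω₄}
  {ω₁, ω₃, ω₄, ω₅, ω₆}  = {ω₁, ω₃, ω₅} ∪ {ω₁, ω₄, ω₆}
  — 12 sets.
Iteration 2: 6 new —
  {ω₂}  = ᶜ of {ω₁, ω₃, ω₄, ω₅, ω₆}
  {ω₂, ω₆}  = ᶜ of {ω₁, ω₃, ω₄, ω₅}
  {ω₁, ω₂, ω₃, ω₅}  = {ω₁, ω₃, ω₅} ∪ {ω₂, ω₃, ω₅}
  {ω₁, ω₂, ω₄, ω₆}  = {ω₂, ω₄, ω₆} ∪ {ω₁, ω₄, ω₆}
  {ω₁, ω₂, ω₃, ω₄, ω₅}  = {ω₂, ω₃, ω₅} ∪ {ω₁, ω₄}
  {ω₁, ω₂, ω₃, ω₅, ω₆}  = {ω₁, ω₃, ω₅} ∪ {ω₂, ω₃, ω₅, ω₆}
  — 18 sets.
Iteration 3: 7 new —
  {ω₄}  = ᶜ of {ω₁, ω₂, ω₃, ω₅, ω₆}
  {ω₆}  = ᶜ of {ω₁, ω₂, ω₃, ω₄, ω₅}
  {ω₁, ω₂}  = {ω₂} ∪ {ω₁}
  {ω₃, ω₅}  = ᶜ of {ω₁, ω₂, ω₄, ω₆}
  {ω₄, ω₆}  = ᶜ of {ω₁, ω₂, ω₃, ω₅}
  {ω₁, ω₂, ω₄}  = {ω₁, ω₄} ∪ {ω₂}
  {ω₁, ω₂, ω₆}  = {ω₂, ω₆} ∪ {ω₁}
  — 25 sets.
Iteration 4 adds 7:
  {ω₁, ω₆}  = {ω₁} ∪ {ω₆}
  {ω₂, ω₄}  = {ω₂} ∪ {ω₄}
  {ω₃, ω₄, ω₅}  = ᶜ of {ω₁, ω₂, ω₆}
  {ω₃, ω₅, ω₆}  = ᶜ of {ω₁, ω₂, ω₄}
  {ω₁, ω₃, ω₅, ω₆}  = {ω₁, ω₃, ω₅} ∪ {ω₆}
  {ω₂, ω₃, ω₄, ω₅}  = {ω₂, ω₃, ω₅} ∪ {ω₄}
  {ω₃, ω₄, ω₅, ω₆}  = ᶜ of {ω₁, ω₂}
  — 32 sets.
After Iteration 5 the family is unchanged; done.

Therefore σ(ℰ) = { {}, {ω₁}, {ω₂}, {ω₄}, {ω₆}, {ω₁, ω₂}, {ω₁, ω₄}, {ω₁, ω₆}, {ω₂, ω₄}, {ω₂, ω₆}, {ω₃, ω₅}, {ω₄, ω₆}, {ω₁, ω₂, ω₄}, {ω₁, ω₂, ω₆}, {ω₁, ω₃, ω₅}, {ω₁, ω₄, ω₆}, {ω₂, ω₃, ω₅}, {ω₂, ω₄, ω₆}, {ω₃, ω₄, ω₅}, {ω₃, ω₅, ω₆}, {ω₁, ω₂, ω₃, ω₅}, {ω₁, ω₂, ω₄, ω₆}, {ω₁, ω₃, ω₄, ω₅}, {ω₁, ω₃, ω₅, ω₆}, {ω₂, ω₃, ω₄, ω₅}, {ω₂, ω₃, ω₅, ω₆}, {ω₃, ω₄, ω₅, ω₆}, {ω₁, ω₂, ω₃, ω₄, ω₅}, {ω₁, ω₂, ω₃, ω₅, ω₆}, {ω₁, ω₃, ω₄, ω₅, ω₆}, {ω₂, ω₃, ω₄, ω₅, ω₆}, S } (|σ(ℰ)| = 32).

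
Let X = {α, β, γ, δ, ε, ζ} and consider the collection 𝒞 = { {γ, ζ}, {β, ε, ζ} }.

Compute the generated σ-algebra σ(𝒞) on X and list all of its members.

Start: 𝒞 ∪ {∅, X} = { {}, {γ, ζ}, {β, ε, ζ}, X }.
Round 1: +3 →
  {α, γ, δ}  = ᶜ of {β, ε, ζ}
  {α, β, δ, ε}  = ᶜ of {γ, ζ}
  {β, γ, ε, ζ}  = {γ, ζ} ∪ {β, ε, ζ}
  [7 total]
Round 2: 4 new —
  {α, δ}  = ᶜ of {β, γ, ε, ζ}
  {α, γ, δ, ζ}  = {α, γ, δ} ∪ {γ, ζ}
  {α, β, γ, δ, ε}  = {α, γ, δ} ∪ {α, β, δ, ε}
  {α, β, δ, ε, ζ}  = {β, ε, ζ} ∪ {α, β, δ, ε}
  [11 total]
Round 3 (3 new):
  {γ}  = ᶜ of {α, β, δ, ε, ζ}
  {ζ}  = ᶜ of {α, β, γ, δ, ε}
  {β, ε}  = ᶜ of {α, γ, δ, ζ}
  [14 total]
Round 4: +2 →
  {α, δ, ζ}  = {α, δ} ∪ {ζ}
  {β, γ, ε}  = {γ} ∪ {β, ε}
  [16 total]
Round 5: closed — nothing new.

σ(𝒞) = { {}, {γ}, {ζ}, {α, δ}, {β, ε}, {γ, ζ}, {α, γ, δ}, {α, δ, ζ}, {β, γ, ε}, {β, ε, ζ}, {α, β, δ, ε}, {α, γ, δ, ζ}, {β, γ, ε, ζ}, {α, β, γ, δ, ε}, {α, β, δ, ε, ζ}, X }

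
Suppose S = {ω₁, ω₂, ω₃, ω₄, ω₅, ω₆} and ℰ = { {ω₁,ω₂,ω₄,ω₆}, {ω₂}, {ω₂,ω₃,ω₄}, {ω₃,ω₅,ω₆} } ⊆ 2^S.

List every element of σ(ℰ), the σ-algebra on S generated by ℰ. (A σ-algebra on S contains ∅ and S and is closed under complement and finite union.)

Take S₀ = ℰ ∪ {∅, S} = { {}, {ω₂}, {ω₂,ω₃,ω₄}, {ω₃,ω₅,ω₆}, {ω₁,ω₂,ω₄,ω₆}, S }.
Pass 1 (7 new):
  {ω₃,ω₅}  = {ω₁,ω₂,ω₄,ω₆}ᶜ
  {ω₁,ω₂,ω₄}  = {ω₃,ω₅,ω₆}ᶜ
  {ω₁,ω₅,ω₆}  = {ω₂,ω₃,ω₄}ᶜ
  {ω₂,ω₃,ω₅,ω₆}  = {ω₃,ω₅,ω₆} ∪ {ω₂}
  {ω₁,ω₂,ω₃,ω₄,ω₆}  = {ω₂,ω₃,ω₄} ∪ {ω₁,ω₂,ω₄,ω₆}
  {ω₁,ω₃,ω₄,ω₅,ω₆}  = {ω₂}ᶜ
  {ω₂,ω₃,ω₄,ω₅,ω₆}  = {ω₂,ω₃,ω₄} ∪ {ω₃,ω₅,ω₆}
  [13 total]
Pass 2 adds 11:
  {ω₁}  = {ω₂,ω₃,ω₄,ω₅,ω₆}ᶜ
  {ω₅}  = {ω₁,ω₂,ω₃,ω₄,ω₆}ᶜ
  {ω₁,ω₄}  = {ω₂,ω₃,ω₅,ω₆}ᶜ
  {ω₂,ω₃,ω₅}  = {ω₂} ∪ {ω₃,ω₅}
  {ω₁,ω₂,ω₃,ω₄}  = {ω₂,ω₃,ω₄} ∪ {ω₁,ω₂,ω₄}
  {ω₁,ω₂,ω₅,ω₆}  = {ω₂} ∪ {ω₁,ω₅,ω₆}
  {ω₁,ω₃,ω₅,ω₆}  = {ω₁,ω₅,ω₆} ∪ {ω₃,ω₅,ω₆}
  {ω₂,ω₃,ω₄,ω₅}  = {ω₂,ω₃,ω₄} ∪ {ω₃,ω₅}
  {ω₁,ω₂,ω₃,ω₄,ω₅}  = {ω₁,ω₂,ω₄} ∪ {ω₃,ω₅}
  {ω₁,ω₂,ω₃,ω₅,ω₆}  = {ω₁,ω₅,ω₆} ∪ {ω₂,ω₃,ω₅,ω₆}
  {ω₁,ω₂,ω₄,ω₅,ω₆}  = {ω₁,ω₂,ω₄,ω₆} ∪ {ω₁,ω₅,ω₆}
  [24 total]
Pass 3 (17 new):
  {ω₃}  = {ω₁,ω₂,ω₄,ω₅,ω₆}ᶜ
  {ω₄}  = {ω₁,ω₂,ω₃,ω₅,ω₆}ᶜ
  {ω₆}  = {ω₁,ω₂,ω₃,ω₄,ω₅}ᶜ
  {ω₁,ω₂}  = {ω₂} ∪ {ω₁}
  {ω₁,ω₅}  = {ω₅} ∪ {ω₁}
  {ω₁,ω₆}  = {ω₂,ω₃,ω₄,ω₅}ᶜ
  {ω₂,ω₄}  = {ω₁,ω₃,ω₅,ω₆}ᶜ
  {ω₂,ω₅}  = {ω₂} ∪ {ω₅}
  {ω₃,ω₄}  = {ω₁,ω₂,ω₅,ω₆}ᶜ
  {ω₅,ω₆}  = {ω₁,ω₂,ω₃,ω₄}ᶜ
  {ω₁,ω₃,ω₅}  = {ω₃,ω₅} ∪ {ω₁}
  {ω₁,ω₄,ω₅}  = {ω₁,ω₄} ∪ {ω₅}
  {ω₁,ω₄,ω₆}  = {ω₂,ω₃,ω₅}ᶜ
  {ω₁,ω₂,ω₃,ω₅}  = {ω₂,ω₃,ω₅} ∪ {ω₁}
  {ω₁,ω₂,ω₄,ω₅}  = {ω₁,ω₂,ω₄} ∪ {ω₅}
  {ω₁,ω₃,ω₄,ω₅}  = {ω₁,ω₄} ∪ {ω₃,ω₅}
  {ω₁,ω₄,ω₅,ω₆}  = {ω₁,ω₄} ∪ {ω₁,ω₅,ω₆}
  [41 total]
Pass 4: 22 new —
  {ω₁,ω₃}  = {ω₃} ∪ {ω₁}
  {ω₂,ω₃}  = {ω₁,ω₄,ω₅,ω₆}ᶜ
  {ω₂,ω₆}  = {ω₁,ω₃,ω₄,ω₅}ᶜ
  {ω₃,ω₆}  = {ω₁,ω₂,ω₄,ω₅}ᶜ
  {ω₄,ω₅}  = {ω₄} ∪ {ω₅}
  {ω₄,ω₆}  = {ω₁,ω₂,ω₃,ω₅}ᶜ
  {ω₁,ω₂,ω₃}  = {ω₁,ω₂} ∪ {ω₃}
  {ω₁,ω₂,ω₅}  = {ω₂} ∪ {ω₁,ω₅}
  {ω₁,ω₂,ω₆}  = {ω₁,ω₆} ∪ {ω₂}
  {ω₁,ω₃,ω₄}  = {ω₃,ω₄} ∪ {ω₁}
  {ω₁,ω₃,ω₆}  = {ω₁,ω₆} ∪ {ω₃}
  {ω₂,ω₃,ω₆}  = {ω₁,ω₄,ω₅}ᶜ
  {ω₂,ω₄,ω₅}  = {ω₄} ∪ {ω₂,ω₅}
  {ω₂,ω₄,ω₆}  = {ω₁,ω₃,ω₅}ᶜ
  {ω₂,ω₅,ω₆}  = {ω₂} ∪ {ω₅,ω₆}
  {ω₃,ω₄,ω₅}  = {ω₃,ω₄} ∪ {ω₃,ω₅}
  {ω₃,ω₄,ω₆}  = {ω₃,ω₄} ∪ {ω₆}
  {ω₄,ω₅,ω₆}  = {ω₄} ∪ {ω₅,ω₆}
  {ω₁,ω₃,ω₄,ω₆}  = {ω₂,ω₅}ᶜ
  {ω₂,ω₃,ω₄,ω₆}  = {ω₁,ω₅}ᶜ
  {ω₂,ω₄,ω₅,ω₆}  = {ω₅,ω₆} ∪ {ω₂,ω₄}
  {ω₃,ω₄,ω₅,ω₆}  = {ω₁,ω₂}ᶜ
  [63 total]
Pass 5. New:
  {ω₁,ω₂,ω₃,ω₆}  = {ω₄,ω₅}ᶜ
  [64 total]
Pass 6: no new sets; the family is a σ-algebra.

|σ(ℰ)| = 64.  σ(ℰ) = { {}, {ω₁}, {ω₂}, {ω₃}, {ω₄}, {ω₅}, {ω₆}, {ω₁,ω₂}, {ω₁,ω₃}, {ω₁,ω₄}, {ω₁,ω₅}, {ω₁,ω₆}, {ω₂,ω₃}, {ω₂,ω₄}, {ω₂,ω₅}, {ω₂,ω₆}, {ω₃,ω₄}, {ω₃,ω₅}, {ω₃,ω₆}, {ω₄,ω₅}, {ω₄,ω₆}, {ω₅,ω₆}, {ω₁,ω₂,ω₃}, {ω₁,ω₂,ω₄}, {ω₁,ω₂,ω₅}, {ω₁,ω₂,ω₆}, {ω₁,ω₃,ω₄}, {ω₁,ω₃,ω₅}, {ω₁,ω₃,ω₆}, {ω₁,ω₄,ω₅}, {ω₁,ω₄,ω₆}, {ω₁,ω₅,ω₆}, {ω₂,ω₃,ω₄}, {ω₂,ω₃,ω₅}, {ω₂,ω₃,ω₆}, {ω₂,ω₄,ω₅}, {ω₂,ω₄,ω₆}, {ω₂,ω₅,ω₆}, {ω₃,ω₄,ω₅}, {ω₃,ω₄,ω₆}, {ω₃,ω₅,ω₆}, {ω₄,ω₅,ω₆}, {ω₁,ω₂,ω₃,ω₄}, {ω₁,ω₂,ω₃,ω₅}, {ω₁,ω₂,ω₃,ω₆}, {ω₁,ω₂,ω₄,ω₅}, {ω₁,ω₂,ω₄,ω₆}, {ω₁,ω₂,ω₅,ω₆}, {ω₁,ω₃,ω₄,ω₅}, {ω₁,ω₃,ω₄,ω₆}, {ω₁,ω₃,ω₅,ω₆}, {ω₁,ω₄,ω₅,ω₆}, {ω₂,ω₃,ω₄,ω₅}, {ω₂,ω₃,ω₄,ω₆}, {ω₂,ω₃,ω₅,ω₆}, {ω₂,ω₄,ω₅,ω₆}, {ω₃,ω₄,ω₅,ω₆}, {ω₁,ω₂,ω₃,ω₄,ω₅}, {ω₁,ω₂,ω₃,ω₄,ω₆}, {ω₁,ω₂,ω₃,ω₅,ω₆}, {ω₁,ω₂,ω₄,ω₅,ω₆}, {ω₁,ω₃,ω₄,ω₅,ω₆}, {ω₂,ω₃,ω₄,ω₅,ω₆}, S }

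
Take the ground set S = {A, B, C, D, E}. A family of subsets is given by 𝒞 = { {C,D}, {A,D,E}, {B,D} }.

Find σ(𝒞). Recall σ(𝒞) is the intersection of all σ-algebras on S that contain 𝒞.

σ(𝒞) (16 sets): { {}, {B}, {C}, {D}, {A,E}, {B,C}, {B,D}, {C,D}, {A,B,E}, {A,C,E}, {A,D,E}, {B,C,D}, {A,B,C,E}, {A,B,D,E}, {A,C,D,E}, S }

Trace:
Start: 𝒞 ∪ {∅, S} = { {}, {B,D}, {C,D}, {A,D,E}, S }.
Step 1. New:
  {B,C}  = S∖{A,D,E}
  {A,B,E}  = S∖{C,D}
  {A,C,E}  = S∖{B,D}
  {B,C,D}  = {C,D} ∪ {B,D}
  {A,B,D,E}  = {A,D,E} ∪ {B,D}
  {A,C,D,E}  = {A,D,E} ∪ {C,D}
  (now 11)
Step 2 (4 new):
  {B}  = S∖{A,C,D,E}
  {C}  = S∖{A,B,D,E}
  {A,E}  = S∖{B,C,D}
  {A,B,C,E}  = {A,C,E} ∪ {A,B,E}
  (now 15)
Step 3: +1 →
  {D}  = S∖{A,B,C,E}
  (now 16)
Step 4: no new sets; the family is a σ-algebra.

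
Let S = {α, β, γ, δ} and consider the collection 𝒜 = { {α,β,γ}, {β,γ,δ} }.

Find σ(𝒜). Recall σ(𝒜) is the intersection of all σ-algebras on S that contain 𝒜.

Answer: σ(𝒜) = { {}, {α}, {δ}, {α,δ}, {β,γ}, {α,β,γ}, {β,γ,δ}, S }

Derivation:
Begin from { {}, {α,β,γ}, {β,γ,δ}, S } (that is, 𝒜 plus ∅ and S).
Round 1: +2 →
  {α}  = complement {β,γ,δ}
  {δ}  = complement {α,β,γ}
Round 2: +1 →
  {α,δ}  = {δ} ∪ {α}
Round 3 adds 1:
  {β,γ}  = complement {α,δ}
Round 4: closed — nothing new.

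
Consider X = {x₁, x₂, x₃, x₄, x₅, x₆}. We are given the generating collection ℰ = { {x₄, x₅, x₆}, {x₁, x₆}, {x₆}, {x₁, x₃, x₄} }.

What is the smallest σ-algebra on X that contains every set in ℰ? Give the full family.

σ(ℰ) (64 sets): { {}, {x₁}, {x₂}, {x₃}, {x₄}, {x₅}, {x₆}, {x₁, x₂}, {x₁, x₃}, {x₁, x₄}, {x₁, x₅}, {x₁, x₆}, {x₂, x₃}, {x₂, x₄}, {x₂, x₅}, {x₂, x₆}, {x₃, x₄}, {x₃, x₅}, {x₃, x₆}, {x₄, x₅}, {x₄, x₆}, {x₅, x₆}, {x₁, x₂, x₃}, {x₁, x₂, x₄}, {x₁, x₂, x₅}, {x₁, x₂, x₆}, {x₁, x₃, x₄}, {x₁, x₃, x₅}, {x₁, x₃, x₆}, {x₁, x₄, x₅}, {x₁, x₄, x₆}, {x₁, x₅, x₆}, {x₂, x₃, x₄}, {x₂, x₃, x₅}, {x₂, x₃, x₆}, {x₂, x₄, x₅}, {x₂, x₄, x₆}, {x₂, x₅, x₆}, {x₃, x₄, x₅}, {x₃, x₄, x₆}, {x₃, x₅, x₆}, {x₄, x₅, x₆}, {x₁, x₂, x₃, x₄}, {x₁, x₂, x₃, x₅}, {x₁, x₂, x₃, x₆}, {x₁, x₂, x₄, x₅}, {x₁, x₂, x₄, x₆}, {x₁, x₂, x₅, x₆}, {x₁, x₃, x₄, x₅}, {x₁, x₃, x₄, x₆}, {x₁, x₃, x₅, x₆}, {x₁, x₄, x₅, x₆}, {x₂, x₃, x₄, x₅}, {x₂, x₃, x₄, x₆}, {x₂, x₃, x₅, x₆}, {x₂, x₄, x₅, x₆}, {x₃, x₄, x₅, x₆}, {x₁, x₂, x₃, x₄, x₅}, {x₁, x₂, x₃, x₄, x₆}, {x₁, x₂, x₃, x₅, x₆}, {x₁, x₂, x₄, x₅, x₆}, {x₁, x₃, x₄, x₅, x₆}, {x₂, x₃, x₄, x₅, x₆}, X }

Derivation:
Take S₀ = ℰ ∪ {∅, X} = { {}, {x₆}, {x₁, x₆}, {x₁, x₃, x₄}, {x₄, x₅, x₆}, X }.
Step 1. New:
  {x₁, x₂, x₃}  = X∖{x₄, x₅, x₆}
  {x₂, x₅, x₆}  = X∖{x₁, x₃, x₄}
  {x₁, x₃, x₄, x₆}  = {x₁, x₃, x₄} ∪ {x₁, x₆}
  {x₁, x₄, x₅, x₆}  = {x₁, x₆} ∪ {x₄, x₅, x₆}
  {x₂, x₃, x₄, x₅}  = X∖{x₁, x₆}
  {x₁, x₂, x₃, x₄, x₅}  = X∖{x₆}
  {x₁, x₃, x₄, x₅, x₆}  = {x₁, x₃, x₄} ∪ {x₄, x₅, x₆}
  (now 13)
Step 2. New:
  {x₂}  = X∖{x₁, x₃, x₄, x₅, x₆}
  {x₂, x₃}  = X∖{x₁, x₄, x₅, x₆}
  {x₂, x₅}  = X∖{x₁, x₃, x₄, x₆}
  {x₁, x₂, x₃, x₄}  = {x₁, x₂, x₃} ∪ {x₁, x₃, x₄}
  {x₁, x₂, x₃, x₆}  = {x₁, x₂, x₃} ∪ {x₁, x₆}
  {x₁, x₂, x₅, x₆}  = {x₁, x₆} ∪ {x₂, x₅, x₆}
  {x₂, x₄, x₅, x₆}  = {x₂, x₅, x₆} ∪ {x₄, x₅, x₆}
  {x₁, x₂, x₃, x₄, x₆}  = {x₁, x₂, x₃} ∪ {x₁, x₃, x₄, x₆}
  {x₁, x₂, x₃, x₅, x₆}  = {x₁, x₂, x₃} ∪ {x₂, x₅, x₆}
  {x₁, x₂, x₄, x₅, x₆}  = {x₁, x₄, x₅, x₆} ∪ {x₂, x₅, x₆}
  {x₂, x₃, x₄, x₅, x₆}  = {x₂, x₅, x₆} ∪ {x₂, x₃, x₄, x₅}
  (now 24)
Step 3: 14 new —
  {x₁}  = X∖{x₂, x₃, x₄, x₅, x₆}
  {x₃}  = X∖{x₁, x₂, x₄, x₅, x₆}
  {x₄}  = X∖{x₁, x₂, x₃, x₅, x₆}
  {x₅}  = X∖{x₁, x₂, x₃, x₄, x₆}
  {x₁, x₃}  = X∖{x₂, x₄, x₅, x₆}
  {x₂, x₆}  = {x₂} ∪ {x₆}
  {x₃, x₄}  = X∖{x₁, x₂, x₅, x₆}
  {x₄, x₅}  = X∖{x₁, x₂, x₃, x₆}
  {x₅, x₆}  = X∖{x₁, x₂, x₃, x₄}
  {x₁, x₂, x₆}  = {x₁, x₆} ∪ {x₂}
  {x₂, x₃, x₅}  = {x₂, x₅} ∪ {x₂, x₃}
  {x₂, x₃, x₆}  = {x₆} ∪ {x₂, x₃}
  {x₁, x₂, x₃, x₅}  = {x₂, x₅} ∪ {x₁, x₂, x₃}
  {x₂, x₃, x₅, x₆}  = {x₂, x₅, x₆} ∪ {x₂, x₃}
  (now 38)
Step 4 (24 new):
  {x₁, x₂}  = {x₂} ∪ {x₁}
  {x₁, x₄}  = X∖{x₂, x₃, x₅, x₆}
  {x₁, x₅}  = {x₁} ∪ {x₅}
  {x₂, x₄}  = {x₂} ∪ {x₄}
  {x₃, x₅}  = {x₃} ∪ {x₅}
  {x₃, x₆}  = {x₃} ∪ {x₆}
  {x₄, x₆}  = X∖{x₁, x₂, x₃, x₅}
  {x₁, x₂, x₅}  = {x₁} ∪ {x₂, x₅}
  {x₁, x₃, x₅}  = {x₁, x₃} ∪ {x₅}
  {x₁, x₃, x₆}  = {x₁, x₆} ∪ {x₁, x₃}
  {x₁, x₄, x₅}  = X∖{x₂, x₃, x₆}
  {x₁, x₄, x₆}  = X∖{x₂, x₃, x₅}
  {x₁, x₅, x₆}  = {x₁, x₆} ∪ {x₅, x₆}
  {x₂, x₃, x₄}  = {x₃, x₄} ∪ {x₂}
  {x₂, x₄, x₅}  = {x₂} ∪ {x₄, x₅}
  {x₂, x₄, x₆}  = {x₂, x₆} ∪ {x₄}
  {x₃, x₄, x₅}  = X∖{x₁, x₂, x₆}
  {x₃, x₄, x₆}  = {x₃, x₄} ∪ {x₆}
  {x₃, x₅, x₆}  = {x₃} ∪ {x₅, x₆}
  {x₁, x₂, x₄, x₆}  = {x₄} ∪ {x₁, x₂, x₆}
  {x₁, x₃, x₄, x₅}  = X∖{x₂, x₆}
  {x₁, x₃, x₅, x₆}  = {x₁, x₃} ∪ {x₅, x₆}
  {x₂, x₃, x₄, x₆}  = {x₃, x₄} ∪ {x₂, x₃, x₆}
  {x₃, x₄, x₅, x₆}  = {x₃, x₄} ∪ {x₄, x₅, x₆}
  (now 62)
Step 5 adds 2:
  {x₁, x₂, x₄}  = X∖{x₃, x₅, x₆}
  {x₁, x₂, x₄, x₅}  = X∖{x₃, x₆}
  (now 64)
Step 6 adds nothing — fixpoint reached.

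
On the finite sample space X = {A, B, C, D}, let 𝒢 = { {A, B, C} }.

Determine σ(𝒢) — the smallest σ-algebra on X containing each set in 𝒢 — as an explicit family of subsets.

Seed the family with 𝒢 together with ∅ and X: { ∅, {A, B, C}, X }.
Pass 1 adds 1:
  {D}  = ᶜ of {A, B, C}
Pass 2: closed — nothing new.

σ(𝒢) = { ∅, {D}, {A, B, C}, X }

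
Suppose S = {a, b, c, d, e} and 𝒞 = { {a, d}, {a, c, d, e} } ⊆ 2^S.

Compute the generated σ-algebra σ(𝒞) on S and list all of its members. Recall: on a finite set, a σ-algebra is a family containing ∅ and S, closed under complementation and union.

σ(𝒞) = { {}, {b}, {a, d}, {c, e}, {a, b, d}, {b, c, e}, {a, c, d, e}, S }

Derivation:
Seed the family with 𝒞 together with ∅ and S: { {}, {a, d}, {a, c, d, e}, S }.
Round 1. New:
  {b}  = S∖{a, c, d, e}
  {b, c, e}  = S∖{a, d}
  [6 total]
Round 2: 1 new —
  {a, b, d}  = {a, d} ∪ {b}
  [7 total]
Round 3: 1 new —
  {c, e}  = S∖{a, b, d}
  [8 total]
Round 4 adds nothing — fixpoint reached.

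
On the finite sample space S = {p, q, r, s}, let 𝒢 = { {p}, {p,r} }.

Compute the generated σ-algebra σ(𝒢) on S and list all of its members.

Begin from { {}, {p}, {p,r}, S } (that is, 𝒢 plus ∅ and S).
Step 1: +2 →
  {q,s}  = S∖{p,r}
  {q,r,s}  = S∖{p}
  [6 total]
Step 2. New:
  {p,q,s}  = {q,s} ∪ {p}
  [7 total]
Step 3: 1 new —
  {r}  = S∖{p,q,s}
  [8 total]
After Step 4 the family is unchanged; done.

Therefore σ(𝒢) = { {}, {p}, {r}, {p,r}, {q,s}, {p,q,s}, {q,r,s}, S } (|σ(𝒢)| = 8).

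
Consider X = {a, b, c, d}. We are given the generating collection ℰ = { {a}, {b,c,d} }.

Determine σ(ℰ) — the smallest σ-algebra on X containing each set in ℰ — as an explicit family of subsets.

σ(ℰ) (4 sets): { {}, {a}, {b,c,d}, X }

Check:
Start: ℰ ∪ {∅, X} = { {}, {a}, {b,c,d}, X }.
Iteration 1 adds nothing — fixpoint reached.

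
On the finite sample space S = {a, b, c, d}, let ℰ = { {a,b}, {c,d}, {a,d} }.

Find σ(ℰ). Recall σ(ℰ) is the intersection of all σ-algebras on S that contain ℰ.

σ(ℰ) = { ∅, {a}, {b}, {c}, {d}, {a,b}, {a,c}, {a,d}, {b,c}, {b,d}, {c,d}, {a,b,c}, {a,b,d}, {a,c,d}, {b,c,d}, S }

Derivation:
Take S₀ = ℰ ∪ {∅, S} = { ∅, {a,b}, {a,d}, {c,d}, S }.
Step 1. New:
  {b,c}  = {a,d}ᶜ
  {a,b,d}  = {a,d} ∪ {a,b}
  {a,c,d}  = {c,d} ∪ {a,d}
  — 8 sets.
Step 2: +4 →
  {b}  = {a,c,d}ᶜ
  {c}  = {a,b,d}ᶜ
  {a,b,c}  = {b,c} ∪ {a,b}
  {b,c,d}  = {c,d} ∪ {b,c}
  — 12 sets.
Step 3: +2 →
  {a}  = {b,c,d}ᶜ
  {d}  = {a,b,c}ᶜ
  — 14 sets.
Step 4 (2 new):
  {a,c}  = {c} ∪ {a}
  {b,d}  = {d} ∪ {b}
  — 16 sets.
Step 5: closed — nothing new.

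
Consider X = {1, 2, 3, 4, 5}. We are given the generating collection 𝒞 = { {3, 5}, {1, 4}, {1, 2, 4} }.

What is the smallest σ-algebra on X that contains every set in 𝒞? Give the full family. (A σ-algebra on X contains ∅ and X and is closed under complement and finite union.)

Take S₀ = 𝒞 ∪ {∅, X} = { {}, {1, 4}, {3, 5}, {1, 2, 4}, X }.
Step 1 (2 new):
  {2, 3, 5}  = {1, 4}ᶜ
  {1, 3, 4, 5}  = {1, 4} ∪ {3, 5}
  (now 7)
Step 2 (1 new):
  {2}  = {1, 3, 4, 5}ᶜ
  (now 8)
After Step 3 the family is unchanged; done.

σ(𝒞) = { {}, {2}, {1, 4}, {3, 5}, {1, 2, 4}, {2, 3, 5}, {1, 3, 4, 5}, X }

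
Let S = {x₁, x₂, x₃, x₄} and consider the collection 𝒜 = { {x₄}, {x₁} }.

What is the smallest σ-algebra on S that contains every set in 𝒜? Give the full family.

σ(𝒜) = { {}, {x₁}, {x₄}, {x₁, x₄}, {x₂, x₃}, {x₁, x₂, x₃}, {x₂, x₃, x₄}, S }

Working:
Seed the family with 𝒜 together with ∅ and S: { {}, {x₁}, {x₄}, S }.
Round 1: +3 →
  {x₁, x₄}  = {x₄} ∪ {x₁}
  {x₁, x₂, x₃}  = {x₄}ᶜ
  {x₂, x₃, x₄}  = {x₁}ᶜ
Round 2 adds 1:
  {x₂, x₃}  = {x₁, x₄}ᶜ
Round 3: closed — nothing new.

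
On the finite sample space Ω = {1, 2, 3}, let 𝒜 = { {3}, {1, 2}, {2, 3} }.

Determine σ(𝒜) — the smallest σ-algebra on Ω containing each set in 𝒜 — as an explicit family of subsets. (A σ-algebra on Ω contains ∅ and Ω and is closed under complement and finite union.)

σ(𝒜) (8 sets): { {}, {1}, {2}, {3}, {1, 2}, {1, 3}, {2, 3}, Ω }

Trace:
Start: 𝒜 ∪ {∅, Ω} = { {}, {3}, {1, 2}, {2, 3}, Ω }.
Round 1 (1 new):
  {1}  = complement {2, 3}
  (now 6)
Round 2: +1 →
  {1, 3}  = {3} ∪ {1}
  (now 7)
Round 3: 1 new —
  {2}  = complement {1, 3}
  (now 8)
Round 4 adds nothing — fixpoint reached.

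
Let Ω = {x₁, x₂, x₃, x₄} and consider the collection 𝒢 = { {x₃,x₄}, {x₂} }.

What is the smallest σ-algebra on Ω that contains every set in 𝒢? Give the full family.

|σ(𝒢)| = 8.  σ(𝒢) = { {}, {x₁}, {x₂}, {x₁,x₂}, {x₃,x₄}, {x₁,x₃,x₄}, {x₂,x₃,x₄}, Ω }

Check:
Initial family (4 sets): { {}, {x₂}, {x₃,x₄}, Ω }.
Pass 1. New:
  {x₁,x₂}  = ᶜ of {x₃,x₄}
  {x₁,x₃,x₄}  = ᶜ of {x₂}
  {x₂,x₃,x₄}  = {x₂} ∪ {x₃,x₄}
  |family| = 7
Pass 2: 1 new —
  {x₁}  = ᶜ of {x₂,x₃,x₄}
  |family| = 8
Pass 3: stable.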